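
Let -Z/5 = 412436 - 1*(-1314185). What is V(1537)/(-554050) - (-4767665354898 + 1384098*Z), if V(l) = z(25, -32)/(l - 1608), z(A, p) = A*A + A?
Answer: 13151903036549878201/786751 ≈ 1.6717e+13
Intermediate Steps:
Z = -8633105 (Z = -5*(412436 - 1*(-1314185)) = -5*(412436 + 1314185) = -5*1726621 = -8633105)
z(A, p) = A + A² (z(A, p) = A² + A = A + A²)
V(l) = 650/(-1608 + l) (V(l) = (25*(1 + 25))/(l - 1608) = (25*26)/(-1608 + l) = 650/(-1608 + l))
V(1537)/(-554050) - (-4767665354898 + 1384098*Z) = (650/(-1608 + 1537))/(-554050) - 1384098/(1/(-3444601 - 8633105)) = (650/(-71))*(-1/554050) - 1384098/(1/(-12077706)) = (650*(-1/71))*(-1/554050) - 1384098/(-1/12077706) = -650/71*(-1/554050) - 1384098*(-12077706) = 13/786751 + 16716728719188 = 13151903036549878201/786751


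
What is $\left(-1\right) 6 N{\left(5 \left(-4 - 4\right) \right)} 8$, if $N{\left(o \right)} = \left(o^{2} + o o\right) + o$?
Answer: $-151680$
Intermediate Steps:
$N{\left(o \right)} = o + 2 o^{2}$ ($N{\left(o \right)} = \left(o^{2} + o^{2}\right) + o = 2 o^{2} + o = o + 2 o^{2}$)
$\left(-1\right) 6 N{\left(5 \left(-4 - 4\right) \right)} 8 = \left(-1\right) 6 \cdot 5 \left(-4 - 4\right) \left(1 + 2 \cdot 5 \left(-4 - 4\right)\right) 8 = - 6 \cdot 5 \left(-8\right) \left(1 + 2 \cdot 5 \left(-8\right)\right) 8 = - 6 \left(- 40 \left(1 + 2 \left(-40\right)\right)\right) 8 = - 6 \left(- 40 \left(1 - 80\right)\right) 8 = - 6 \left(\left(-40\right) \left(-79\right)\right) 8 = \left(-6\right) 3160 \cdot 8 = \left(-18960\right) 8 = -151680$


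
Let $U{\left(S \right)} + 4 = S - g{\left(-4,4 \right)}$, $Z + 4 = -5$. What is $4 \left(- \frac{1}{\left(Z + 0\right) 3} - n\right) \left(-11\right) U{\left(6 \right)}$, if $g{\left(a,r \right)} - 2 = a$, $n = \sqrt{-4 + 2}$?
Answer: $- \frac{176}{27} + 176 i \sqrt{2} \approx -6.5185 + 248.9 i$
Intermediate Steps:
$Z = -9$ ($Z = -4 - 5 = -9$)
$n = i \sqrt{2}$ ($n = \sqrt{-2} = i \sqrt{2} \approx 1.4142 i$)
$g{\left(a,r \right)} = 2 + a$
$U{\left(S \right)} = -2 + S$ ($U{\left(S \right)} = -4 + \left(S - \left(2 - 4\right)\right) = -4 + \left(S - -2\right) = -4 + \left(S + 2\right) = -4 + \left(2 + S\right) = -2 + S$)
$4 \left(- \frac{1}{\left(Z + 0\right) 3} - n\right) \left(-11\right) U{\left(6 \right)} = 4 \left(- \frac{1}{\left(-9 + 0\right) 3} - i \sqrt{2}\right) \left(-11\right) \left(-2 + 6\right) = 4 \left(- \frac{1}{\left(-9\right) 3} - i \sqrt{2}\right) \left(-11\right) 4 = 4 \left(- \frac{1}{-27} - i \sqrt{2}\right) \left(-11\right) 4 = 4 \left(\left(-1\right) \left(- \frac{1}{27}\right) - i \sqrt{2}\right) \left(-11\right) 4 = 4 \left(\frac{1}{27} - i \sqrt{2}\right) \left(-11\right) 4 = \left(\frac{4}{27} - 4 i \sqrt{2}\right) \left(-11\right) 4 = \left(- \frac{44}{27} + 44 i \sqrt{2}\right) 4 = - \frac{176}{27} + 176 i \sqrt{2}$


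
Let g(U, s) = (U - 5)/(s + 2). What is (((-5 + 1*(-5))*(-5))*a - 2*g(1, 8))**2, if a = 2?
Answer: 254016/25 ≈ 10161.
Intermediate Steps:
g(U, s) = (-5 + U)/(2 + s)
(((-5 + 1*(-5))*(-5))*a - 2*g(1, 8))**2 = (((-5 + 1*(-5))*(-5))*2 - 2*(-5 + 1)/(2 + 8))**2 = (((-5 - 5)*(-5))*2 - 2*(-4)/10)**2 = (-10*(-5)*2 - (-4)/5)**2 = (50*2 - 2*(-2/5))**2 = (100 + 4/5)**2 = (504/5)**2 = 254016/25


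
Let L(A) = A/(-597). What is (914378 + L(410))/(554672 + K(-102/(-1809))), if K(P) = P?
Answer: 54861267228/33279491375 ≈ 1.6485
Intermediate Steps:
L(A) = -A/597 (L(A) = A*(-1/597) = -A/597)
(914378 + L(410))/(554672 + K(-102/(-1809))) = (914378 - 1/597*410)/(554672 - 102/(-1809)) = (914378 - 410/597)/(554672 - 102*(-1/1809)) = 545883256/(597*(554672 + 34/603)) = 545883256/(597*(334467250/603)) = (545883256/597)*(603/334467250) = 54861267228/33279491375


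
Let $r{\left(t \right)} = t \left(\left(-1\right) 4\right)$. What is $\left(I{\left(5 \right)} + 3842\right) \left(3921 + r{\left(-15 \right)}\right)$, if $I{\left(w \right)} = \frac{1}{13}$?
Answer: $\frac{198839007}{13} \approx 1.5295 \cdot 10^{7}$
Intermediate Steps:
$I{\left(w \right)} = \frac{1}{13}$
$r{\left(t \right)} = - 4 t$ ($r{\left(t \right)} = t \left(-4\right) = - 4 t$)
$\left(I{\left(5 \right)} + 3842\right) \left(3921 + r{\left(-15 \right)}\right) = \left(\frac{1}{13} + 3842\right) \left(3921 - -60\right) = \frac{49947 \left(3921 + 60\right)}{13} = \frac{49947}{13} \cdot 3981 = \frac{198839007}{13}$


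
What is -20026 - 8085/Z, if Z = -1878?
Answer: -12533581/626 ≈ -20022.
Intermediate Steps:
-20026 - 8085/Z = -20026 - 8085/(-1878) = -20026 - 8085*(-1/1878) = -20026 + 2695/626 = -12533581/626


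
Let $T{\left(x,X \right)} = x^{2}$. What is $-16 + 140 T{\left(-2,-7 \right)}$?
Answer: $544$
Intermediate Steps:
$-16 + 140 T{\left(-2,-7 \right)} = -16 + 140 \left(-2\right)^{2} = -16 + 140 \cdot 4 = -16 + 560 = 544$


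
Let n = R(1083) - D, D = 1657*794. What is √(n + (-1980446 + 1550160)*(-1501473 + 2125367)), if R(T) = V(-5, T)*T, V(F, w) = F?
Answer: I*√268454174757 ≈ 5.1813e+5*I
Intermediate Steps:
R(T) = -5*T
D = 1315658
n = -1321073 (n = -5*1083 - 1*1315658 = -5415 - 1315658 = -1321073)
√(n + (-1980446 + 1550160)*(-1501473 + 2125367)) = √(-1321073 + (-1980446 + 1550160)*(-1501473 + 2125367)) = √(-1321073 - 430286*623894) = √(-1321073 - 268452853684) = √(-268454174757) = I*√268454174757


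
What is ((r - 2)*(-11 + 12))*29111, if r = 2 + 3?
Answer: 87333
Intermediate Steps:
r = 5
((r - 2)*(-11 + 12))*29111 = ((5 - 2)*(-11 + 12))*29111 = (3*1)*29111 = 3*29111 = 87333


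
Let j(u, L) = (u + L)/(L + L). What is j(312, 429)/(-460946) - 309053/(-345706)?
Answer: 1567020901311/1752869776636 ≈ 0.89397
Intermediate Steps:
j(u, L) = (L + u)/(2*L) (j(u, L) = (L + u)/((2*L)) = (L + u)*(1/(2*L)) = (L + u)/(2*L))
j(312, 429)/(-460946) - 309053/(-345706) = ((1/2)*(429 + 312)/429)/(-460946) - 309053/(-345706) = ((1/2)*(1/429)*741)*(-1/460946) - 309053*(-1/345706) = (19/22)*(-1/460946) + 309053/345706 = -19/10140812 + 309053/345706 = 1567020901311/1752869776636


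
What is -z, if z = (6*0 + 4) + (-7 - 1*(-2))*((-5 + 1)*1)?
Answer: -24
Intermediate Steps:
z = 24 (z = (0 + 4) + (-7 + 2)*(-4*1) = 4 - 5*(-4) = 4 + 20 = 24)
-z = -1*24 = -24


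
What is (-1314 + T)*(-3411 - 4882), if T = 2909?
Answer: -13227335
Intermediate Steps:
(-1314 + T)*(-3411 - 4882) = (-1314 + 2909)*(-3411 - 4882) = 1595*(-8293) = -13227335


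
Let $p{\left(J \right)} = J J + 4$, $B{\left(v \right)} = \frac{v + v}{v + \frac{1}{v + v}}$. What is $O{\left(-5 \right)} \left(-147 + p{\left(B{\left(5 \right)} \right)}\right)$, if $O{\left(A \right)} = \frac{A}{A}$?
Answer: $- \frac{361943}{2601} \approx -139.16$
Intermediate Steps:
$O{\left(A \right)} = 1$
$B{\left(v \right)} = \frac{2 v}{v + \frac{1}{2 v}}$
$p{\left(J \right)} = 4 + J^{2}$ ($p{\left(J \right)} = J^{2} + 4 = 4 + J^{2}$)
$O{\left(-5 \right)} \left(-147 + p{\left(B{\left(5 \right)} \right)}\right) = 1 \left(-147 + \left(4 + \left(\frac{4 \cdot 5^{2}}{1 + 2 \cdot 5^{2}}\right)^{2}\right)\right) = 1 \left(-147 + \left(4 + \left(4 \cdot 25 \frac{1}{1 + 2 \cdot 25}\right)^{2}\right)\right) = 1 \left(-147 + \left(4 + \left(4 \cdot 25 \frac{1}{1 + 50}\right)^{2}\right)\right) = 1 \left(-147 + \left(4 + \left(4 \cdot 25 \cdot \frac{1}{51}\right)^{2}\right)\right) = 1 \left(-147 + \left(4 + \left(\frac{100}{51}\right)^{2}\right)\right) = 1 \left(-147 + \left(4 + \frac{10000}{2601}\right)\right) = 1 \left(-147 + \frac{20404}{2601}\right) = 1 \left(- \frac{361943}{2601}\right) = - \frac{361943}{2601}$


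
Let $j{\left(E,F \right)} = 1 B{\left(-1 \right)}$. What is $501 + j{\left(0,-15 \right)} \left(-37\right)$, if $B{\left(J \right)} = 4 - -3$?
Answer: $242$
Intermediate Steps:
$B{\left(J \right)} = 7$ ($B{\left(J \right)} = 4 + 3 = 7$)
$j{\left(E,F \right)} = 7$ ($j{\left(E,F \right)} = 1 \cdot 7 = 7$)
$501 + j{\left(0,-15 \right)} \left(-37\right) = 501 + 7 \left(-37\right) = 501 - 259 = 242$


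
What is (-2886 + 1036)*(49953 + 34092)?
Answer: -155483250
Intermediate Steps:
(-2886 + 1036)*(49953 + 34092) = -1850*84045 = -155483250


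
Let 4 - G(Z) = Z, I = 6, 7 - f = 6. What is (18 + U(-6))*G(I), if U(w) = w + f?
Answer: -26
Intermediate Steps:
f = 1 (f = 7 - 1*6 = 7 - 6 = 1)
G(Z) = 4 - Z
U(w) = 1 + w (U(w) = w + 1 = 1 + w)
(18 + U(-6))*G(I) = (18 + (1 - 6))*(4 - 1*6) = (18 - 5)*(4 - 6) = 13*(-2) = -26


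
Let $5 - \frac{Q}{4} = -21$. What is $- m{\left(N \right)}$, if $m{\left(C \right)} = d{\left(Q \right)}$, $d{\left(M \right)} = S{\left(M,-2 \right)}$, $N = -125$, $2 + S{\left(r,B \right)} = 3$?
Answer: $-1$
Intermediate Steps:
$Q = 104$ ($Q = 20 - -84 = 20 + 84 = 104$)
$S{\left(r,B \right)} = 1$ ($S{\left(r,B \right)} = -2 + 3 = 1$)
$d{\left(M \right)} = 1$
$m{\left(C \right)} = 1$
$- m{\left(N \right)} = \left(-1\right) 1 = -1$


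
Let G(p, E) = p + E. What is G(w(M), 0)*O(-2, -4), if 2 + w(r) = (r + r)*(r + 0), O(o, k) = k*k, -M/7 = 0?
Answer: -32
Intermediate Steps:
M = 0 (M = -7*0 = 0)
O(o, k) = k²
w(r) = -2 + 2*r² (w(r) = -2 + (r + r)*(r + 0) = -2 + (2*r)*r = -2 + 2*r²)
G(p, E) = E + p
G(w(M), 0)*O(-2, -4) = (0 + (-2 + 2*0²))*(-4)² = (0 + (-2 + 2*0))*16 = (0 + (-2 + 0))*16 = (0 - 2)*16 = -2*16 = -32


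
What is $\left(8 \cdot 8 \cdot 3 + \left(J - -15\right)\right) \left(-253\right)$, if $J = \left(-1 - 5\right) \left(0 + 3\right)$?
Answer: $-47817$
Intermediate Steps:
$J = -18$ ($J = \left(-6\right) 3 = -18$)
$\left(8 \cdot 8 \cdot 3 + \left(J - -15\right)\right) \left(-253\right) = \left(8 \cdot 8 \cdot 3 - 3\right) \left(-253\right) = \left(64 \cdot 3 + \left(-18 + 15\right)\right) \left(-253\right) = \left(192 - 3\right) \left(-253\right) = 189 \left(-253\right) = -47817$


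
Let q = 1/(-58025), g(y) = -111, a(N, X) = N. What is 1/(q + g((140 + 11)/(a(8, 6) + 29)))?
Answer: -58025/6440776 ≈ -0.0090090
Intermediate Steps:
q = -1/58025 ≈ -1.7234e-5
1/(q + g((140 + 11)/(a(8, 6) + 29))) = 1/(-1/58025 - 111) = 1/(-6440776/58025) = -58025/6440776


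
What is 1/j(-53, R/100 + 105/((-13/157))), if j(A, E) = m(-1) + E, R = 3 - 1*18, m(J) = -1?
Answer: -260/329999 ≈ -0.00078788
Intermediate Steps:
R = -15 (R = 3 - 18 = -15)
j(A, E) = -1 + E
1/j(-53, R/100 + 105/((-13/157))) = 1/(-1 + (-15/100 + 105/((-13/157)))) = 1/(-1 + (-15*1/100 + 105/((-13*1/157)))) = 1/(-1 + (-3/20 + 105/(-13/157))) = 1/(-1 + (-3/20 + 105*(-157/13))) = 1/(-1 + (-3/20 - 16485/13)) = 1/(-1 - 329739/260) = 1/(-329999/260) = -260/329999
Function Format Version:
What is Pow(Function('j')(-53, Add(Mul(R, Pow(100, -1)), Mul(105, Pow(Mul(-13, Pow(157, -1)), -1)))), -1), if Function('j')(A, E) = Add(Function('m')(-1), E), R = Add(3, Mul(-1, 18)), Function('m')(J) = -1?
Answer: Rational(-260, 329999) ≈ -0.00078788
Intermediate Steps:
R = -15 (R = Add(3, -18) = -15)
Function('j')(A, E) = Add(-1, E)
Pow(Function('j')(-53, Add(Mul(R, Pow(100, -1)), Mul(105, Pow(Mul(-13, Pow(157, -1)), -1)))), -1) = Pow(Add(-1, Add(Mul(-15, Pow(100, -1)), Mul(105, Pow(Mul(-13, Pow(157, -1)), -1)))), -1) = Pow(Add(-1, Add(Mul(-15, Rational(1, 100)), Mul(105, Pow(Mul(-13, Rational(1, 157)), -1)))), -1) = Pow(Add(-1, Add(Rational(-3, 20), Mul(105, Pow(Rational(-13, 157), -1)))), -1) = Pow(Add(-1, Add(Rational(-3, 20), Mul(105, Rational(-157, 13)))), -1) = Pow(Add(-1, Add(Rational(-3, 20), Rational(-16485, 13))), -1) = Pow(Add(-1, Rational(-329739, 260)), -1) = Pow(Rational(-329999, 260), -1) = Rational(-260, 329999)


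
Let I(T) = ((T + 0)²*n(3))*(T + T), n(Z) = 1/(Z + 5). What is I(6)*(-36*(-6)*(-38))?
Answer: -443232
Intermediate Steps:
n(Z) = 1/(5 + Z)
I(T) = T³/4 (I(T) = ((T + 0)²/(5 + 3))*(T + T) = (T²/8)*(2*T) = T³/4)
I(6)*(-36*(-6)*(-38)) = ((¼)*6³)*(-36*(-6)*(-38)) = ((¼)*216)*(216*(-38)) = 54*(-8208) = -443232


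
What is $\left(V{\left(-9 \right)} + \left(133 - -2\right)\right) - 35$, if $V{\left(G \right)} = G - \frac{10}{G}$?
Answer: $\frac{829}{9} \approx 92.111$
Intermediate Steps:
$V{\left(G \right)} = G - \frac{10}{G}$
$\left(V{\left(-9 \right)} + \left(133 - -2\right)\right) - 35 = \left(\left(-9 - \frac{10}{-9}\right) + \left(133 - -2\right)\right) - 35 = \left(\left(-9 - - \frac{10}{9}\right) + \left(133 + 2\right)\right) - 35 = \left(\left(-9 + \frac{10}{9}\right) + 135\right) - 35 = \left(- \frac{71}{9} + 135\right) - 35 = \frac{1144}{9} - 35 = \frac{829}{9}$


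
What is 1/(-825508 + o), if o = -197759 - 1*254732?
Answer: -1/1277999 ≈ -7.8247e-7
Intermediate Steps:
o = -452491 (o = -197759 - 254732 = -452491)
1/(-825508 + o) = 1/(-825508 - 452491) = 1/(-1277999) = -1/1277999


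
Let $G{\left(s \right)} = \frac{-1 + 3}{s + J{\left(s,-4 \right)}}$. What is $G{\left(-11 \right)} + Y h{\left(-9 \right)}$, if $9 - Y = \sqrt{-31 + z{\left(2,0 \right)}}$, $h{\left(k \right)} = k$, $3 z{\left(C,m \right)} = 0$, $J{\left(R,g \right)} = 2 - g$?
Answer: $- \frac{407}{5} + 9 i \sqrt{31} \approx -81.4 + 50.11 i$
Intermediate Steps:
$z{\left(C,m \right)} = 0$ ($z{\left(C,m \right)} = \frac{1}{3} \cdot 0 = 0$)
$G{\left(s \right)} = \frac{2}{6 + s}$ ($G{\left(s \right)} = \frac{-1 + 3}{s + \left(2 - -4\right)} = \frac{2}{s + \left(2 + 4\right)} = \frac{2}{s + 6} = \frac{2}{6 + s}$)
$Y = 9 - i \sqrt{31}$ ($Y = 9 - \sqrt{-31 + 0} = 9 - \sqrt{-31} = 9 - i \sqrt{31} \approx 9.0 - 5.5678 i$)
$G{\left(-11 \right)} + Y h{\left(-9 \right)} = \frac{2}{6 - 11} + \left(9 - i \sqrt{31}\right) \left(-9\right) = \frac{2}{-5} - \left(81 - 9 i \sqrt{31}\right) = 2 \left(- \frac{1}{5}\right) - \left(81 - 9 i \sqrt{31}\right) = - \frac{2}{5} - \left(81 - 9 i \sqrt{31}\right) = - \frac{407}{5} + 9 i \sqrt{31}$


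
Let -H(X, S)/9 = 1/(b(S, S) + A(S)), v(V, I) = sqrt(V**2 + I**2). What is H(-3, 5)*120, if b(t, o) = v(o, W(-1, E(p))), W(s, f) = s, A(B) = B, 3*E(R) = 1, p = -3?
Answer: 5400 - 1080*sqrt(26) ≈ -106.94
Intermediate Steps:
E(R) = 1/3 (E(R) = (1/3)*1 = 1/3)
v(V, I) = sqrt(I**2 + V**2)
b(t, o) = sqrt(1 + o**2) (b(t, o) = sqrt((-1)**2 + o**2) = sqrt(1 + o**2))
H(X, S) = -9/(S + sqrt(1 + S**2)) (H(X, S) = -9/(sqrt(1 + S**2) + S) = -9/(S + sqrt(1 + S**2)))
H(-3, 5)*120 = -9/(5 + sqrt(1 + 5**2))*120 = -9/(5 + sqrt(1 + 25))*120 = -9/(5 + sqrt(26))*120 = -1080/(5 + sqrt(26))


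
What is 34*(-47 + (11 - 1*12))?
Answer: -1632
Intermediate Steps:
34*(-47 + (11 - 1*12)) = 34*(-47 + (11 - 12)) = 34*(-47 - 1) = 34*(-48) = -1632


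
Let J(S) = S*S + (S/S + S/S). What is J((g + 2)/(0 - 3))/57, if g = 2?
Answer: 34/513 ≈ 0.066277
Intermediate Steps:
J(S) = 2 + S² (J(S) = S² + (1 + 1) = S² + 2 = 2 + S²)
J((g + 2)/(0 - 3))/57 = (2 + ((2 + 2)/(0 - 3))²)/57 = (2 + (4/(-3))²)/57 = (2 + (4*(-⅓))²)/57 = (2 + (-4/3)²)/57 = (2 + 16/9)/57 = (1/57)*(34/9) = 34/513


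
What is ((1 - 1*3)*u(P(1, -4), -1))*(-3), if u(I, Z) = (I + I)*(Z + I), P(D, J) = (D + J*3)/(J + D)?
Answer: 352/3 ≈ 117.33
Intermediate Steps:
P(D, J) = (D + 3*J)/(D + J)
u(I, Z) = 2*I*(I + Z) (u(I, Z) = (2*I)*(I + Z) = 2*I*(I + Z))
((1 - 1*3)*u(P(1, -4), -1))*(-3) = ((1 - 1*3)*(2*((1 + 3*(-4))/(1 - 4))*((1 + 3*(-4))/(1 - 4) - 1)))*(-3) = ((1 - 3)*(2*((1 - 12)/(-3))*((1 - 12)/(-3) - 1)))*(-3) = -4*(-⅓*(-11))*(-⅓*(-11) - 1)*(-3) = -4*11*(11/3 - 1)/3*(-3) = -4*11*8/(3*3)*(-3) = -2*176/9*(-3) = -352/9*(-3) = 352/3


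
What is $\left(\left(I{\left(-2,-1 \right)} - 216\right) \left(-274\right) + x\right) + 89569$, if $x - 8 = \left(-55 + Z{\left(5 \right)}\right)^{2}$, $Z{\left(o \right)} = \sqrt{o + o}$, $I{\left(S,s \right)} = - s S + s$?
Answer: $152618 - 110 \sqrt{10} \approx 1.5227 \cdot 10^{5}$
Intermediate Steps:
$I{\left(S,s \right)} = s - S s$ ($I{\left(S,s \right)} = - S s + s = s - S s$)
$Z{\left(o \right)} = \sqrt{2} \sqrt{o}$ ($Z{\left(o \right)} = \sqrt{2 o} = \sqrt{2} \sqrt{o}$)
$x = 8 + \left(-55 + \sqrt{10}\right)^{2}$ ($x = 8 + \left(-55 + \sqrt{2} \sqrt{5}\right)^{2} = 8 + \left(-55 + \sqrt{10}\right)^{2} \approx 2695.1$)
$\left(\left(I{\left(-2,-1 \right)} - 216\right) \left(-274\right) + x\right) + 89569 = \left(\left(- (1 - -2) - 216\right) \left(-274\right) + \left(3043 - 110 \sqrt{10}\right)\right) + 89569 = \left(\left(- (1 + 2) - 216\right) \left(-274\right) + \left(3043 - 110 \sqrt{10}\right)\right) + 89569 = \left(\left(\left(-1\right) 3 - 216\right) \left(-274\right) + \left(3043 - 110 \sqrt{10}\right)\right) + 89569 = \left(\left(-3 - 216\right) \left(-274\right) + \left(3043 - 110 \sqrt{10}\right)\right) + 89569 = \left(\left(-219\right) \left(-274\right) + \left(3043 - 110 \sqrt{10}\right)\right) + 89569 = \left(60006 + \left(3043 - 110 \sqrt{10}\right)\right) + 89569 = \left(63049 - 110 \sqrt{10}\right) + 89569 = 152618 - 110 \sqrt{10}$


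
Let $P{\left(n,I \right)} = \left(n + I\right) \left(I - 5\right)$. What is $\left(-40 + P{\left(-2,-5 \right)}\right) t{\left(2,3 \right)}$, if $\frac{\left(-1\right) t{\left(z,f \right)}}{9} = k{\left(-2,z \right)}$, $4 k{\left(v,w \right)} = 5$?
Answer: $- \frac{675}{2} \approx -337.5$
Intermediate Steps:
$k{\left(v,w \right)} = \frac{5}{4}$ ($k{\left(v,w \right)} = \frac{1}{4} \cdot 5 = \frac{5}{4}$)
$t{\left(z,f \right)} = - \frac{45}{4}$ ($t{\left(z,f \right)} = \left(-9\right) \frac{5}{4} = - \frac{45}{4}$)
$P{\left(n,I \right)} = \left(-5 + I\right) \left(I + n\right)$ ($P{\left(n,I \right)} = \left(I + n\right) \left(-5 + I\right) = \left(-5 + I\right) \left(I + n\right)$)
$\left(-40 + P{\left(-2,-5 \right)}\right) t{\left(2,3 \right)} = \left(-40 - \left(-45 - 25\right)\right) \left(- \frac{45}{4}\right) = \left(-40 + \left(25 + 25 + 10 + 10\right)\right) \left(- \frac{45}{4}\right) = \left(-40 + 70\right) \left(- \frac{45}{4}\right) = 30 \left(- \frac{45}{4}\right) = - \frac{675}{2}$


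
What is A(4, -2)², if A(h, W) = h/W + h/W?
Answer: 16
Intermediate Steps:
A(h, W) = 2*h/W
A(4, -2)² = (2*4/(-2))² = (2*4*(-½))² = (-4)² = 16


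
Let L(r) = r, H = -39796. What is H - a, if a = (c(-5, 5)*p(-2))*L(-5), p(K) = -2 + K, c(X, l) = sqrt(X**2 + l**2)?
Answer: -39796 - 100*sqrt(2) ≈ -39937.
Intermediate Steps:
a = 100*sqrt(2) (a = (sqrt((-5)**2 + 5**2)*(-2 - 2))*(-5) = (sqrt(25 + 25)*(-4))*(-5) = (sqrt(50)*(-4))*(-5) = ((5*sqrt(2))*(-4))*(-5) = -20*sqrt(2)*(-5) = 100*sqrt(2) ≈ 141.42)
H - a = -39796 - 100*sqrt(2)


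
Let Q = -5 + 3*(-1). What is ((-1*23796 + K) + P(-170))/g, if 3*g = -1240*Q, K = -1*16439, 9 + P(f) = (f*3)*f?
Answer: 17421/1240 ≈ 14.049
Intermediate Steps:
Q = -8 (Q = -5 - 3 = -8)
P(f) = -9 + 3*f² (P(f) = -9 + (f*3)*f = -9 + (3*f)*f = -9 + 3*f²)
K = -16439
g = 9920/3 (g = (-1240*(-8))/3 = (⅓)*9920 = 9920/3 ≈ 3306.7)
((-1*23796 + K) + P(-170))/g = ((-1*23796 - 16439) + (-9 + 3*(-170)²))/(9920/3) = ((-23796 - 16439) + (-9 + 3*28900))*(3/9920) = (-40235 + (-9 + 86700))*(3/9920) = (-40235 + 86691)*(3/9920) = 46456*(3/9920) = 17421/1240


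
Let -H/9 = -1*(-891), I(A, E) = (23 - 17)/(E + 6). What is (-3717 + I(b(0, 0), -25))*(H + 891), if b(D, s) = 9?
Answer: 503443512/19 ≈ 2.6497e+7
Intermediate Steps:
I(A, E) = 6/(6 + E)
H = -8019 (H = -(-9)*(-891) = -9*891 = -8019)
(-3717 + I(b(0, 0), -25))*(H + 891) = (-3717 + 6/(6 - 25))*(-8019 + 891) = (-3717 + 6/(-19))*(-7128) = (-3717 + 6*(-1/19))*(-7128) = (-3717 - 6/19)*(-7128) = -70629/19*(-7128) = 503443512/19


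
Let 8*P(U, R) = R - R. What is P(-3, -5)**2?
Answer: 0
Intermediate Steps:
P(U, R) = 0 (P(U, R) = (R - R)/8 = (1/8)*0 = 0)
P(-3, -5)**2 = 0**2 = 0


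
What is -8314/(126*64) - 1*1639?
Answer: -6612605/4032 ≈ -1640.0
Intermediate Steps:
-8314/(126*64) - 1*1639 = -8314/8064 - 1639 = -8314*1/8064 - 1639 = -4157/4032 - 1639 = -6612605/4032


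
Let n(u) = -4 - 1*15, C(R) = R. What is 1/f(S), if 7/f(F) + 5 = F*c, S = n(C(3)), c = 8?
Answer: -157/7 ≈ -22.429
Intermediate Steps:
n(u) = -19 (n(u) = -4 - 15 = -19)
S = -19
f(F) = 7/(-5 + 8*F) (f(F) = 7/(-5 + F*8) = 7/(-5 + 8*F))
1/f(S) = 1/(7/(-5 + 8*(-19))) = 1/(7/(-5 - 152)) = 1/(7/(-157)) = 1/(7*(-1/157)) = 1/(-7/157) = -157/7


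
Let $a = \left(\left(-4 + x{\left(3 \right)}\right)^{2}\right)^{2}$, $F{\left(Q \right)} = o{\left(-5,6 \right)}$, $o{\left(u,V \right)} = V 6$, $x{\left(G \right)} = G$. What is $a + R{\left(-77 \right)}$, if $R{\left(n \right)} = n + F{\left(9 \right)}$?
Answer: $-40$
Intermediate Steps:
$o{\left(u,V \right)} = 6 V$
$F{\left(Q \right)} = 36$ ($F{\left(Q \right)} = 6 \cdot 6 = 36$)
$R{\left(n \right)} = 36 + n$ ($R{\left(n \right)} = n + 36 = 36 + n$)
$a = 1$ ($a = \left(\left(-4 + 3\right)^{2}\right)^{2} = \left(\left(-1\right)^{2}\right)^{2} = 1^{2} = 1$)
$a + R{\left(-77 \right)} = 1 + \left(36 - 77\right) = 1 - 41 = -40$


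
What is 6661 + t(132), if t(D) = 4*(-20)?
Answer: 6581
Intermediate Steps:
t(D) = -80
6661 + t(132) = 6661 - 80 = 6581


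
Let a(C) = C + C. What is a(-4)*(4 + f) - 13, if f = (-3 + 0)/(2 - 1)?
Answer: -21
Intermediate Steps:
f = -3 (f = -3/1 = -3*1 = -3)
a(C) = 2*C
a(-4)*(4 + f) - 13 = (2*(-4))*(4 - 3) - 13 = -8*1 - 13 = -8 - 13 = -21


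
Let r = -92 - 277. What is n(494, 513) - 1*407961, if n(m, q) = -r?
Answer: -407592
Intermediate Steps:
r = -369
n(m, q) = 369 (n(m, q) = -1*(-369) = 369)
n(494, 513) - 1*407961 = 369 - 1*407961 = 369 - 407961 = -407592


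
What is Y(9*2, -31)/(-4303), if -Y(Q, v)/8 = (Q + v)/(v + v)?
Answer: 4/10261 ≈ 0.00038983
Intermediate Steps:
Y(Q, v) = -4*(Q + v)/v (Y(Q, v) = -8*(Q + v)/(v + v) = -8*(Q + v)/(2*v) = -8*(Q + v)*1/(2*v) = -4*(Q + v)/v)
Y(9*2, -31)/(-4303) = (-4 - 4*9*2/(-31))/(-4303) = (-4 - 4*18*(-1/31))*(-1/4303) = (-4 + 72/31)*(-1/4303) = -52/31*(-1/4303) = 4/10261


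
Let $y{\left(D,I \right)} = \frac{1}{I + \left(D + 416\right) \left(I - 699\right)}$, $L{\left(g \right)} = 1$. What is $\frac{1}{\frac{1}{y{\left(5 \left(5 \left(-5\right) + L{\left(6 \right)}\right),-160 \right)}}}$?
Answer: $- \frac{1}{254424} \approx -3.9304 \cdot 10^{-6}$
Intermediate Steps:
$y{\left(D,I \right)} = \frac{1}{I + \left(-699 + I\right) \left(416 + D\right)}$ ($y{\left(D,I \right)} = \frac{1}{I + \left(416 + D\right) \left(-699 + I\right)} = \frac{1}{I + \left(-699 + I\right) \left(416 + D\right)}$)
$\frac{1}{\frac{1}{y{\left(5 \left(5 \left(-5\right) + L{\left(6 \right)}\right),-160 \right)}}} = \frac{1}{\frac{1}{\frac{1}{-290784 - 699 \cdot 5 \left(5 \left(-5\right) + 1\right) + 417 \left(-160\right) + 5 \left(5 \left(-5\right) + 1\right) \left(-160\right)}}} = \frac{1}{\frac{1}{\frac{1}{-290784 - 699 \cdot 5 \left(-25 + 1\right) - 66720 + 5 \left(-25 + 1\right) \left(-160\right)}}} = \frac{1}{\frac{1}{\frac{1}{-290784 - 699 \cdot 5 \left(-24\right) - 66720 + 5 \left(-24\right) \left(-160\right)}}} = \frac{1}{\frac{1}{\frac{1}{-290784 - -83880 - 66720 - -19200}}} = \frac{1}{\frac{1}{\frac{1}{-290784 + 83880 - 66720 + 19200}}} = \frac{1}{\frac{1}{\frac{1}{-254424}}} = \frac{1}{\frac{1}{- \frac{1}{254424}}} = \frac{1}{-254424} = - \frac{1}{254424}$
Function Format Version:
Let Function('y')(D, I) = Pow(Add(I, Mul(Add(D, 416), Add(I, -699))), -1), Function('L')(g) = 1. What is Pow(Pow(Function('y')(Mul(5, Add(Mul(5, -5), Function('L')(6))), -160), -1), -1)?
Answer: Rational(-1, 254424) ≈ -3.9304e-6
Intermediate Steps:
Function('y')(D, I) = Pow(Add(I, Mul(Add(-699, I), Add(416, D))), -1) (Function('y')(D, I) = Pow(Add(I, Mul(Add(416, D), Add(-699, I))), -1) = Pow(Add(I, Mul(Add(-699, I), Add(416, D))), -1))
Pow(Pow(Function('y')(Mul(5, Add(Mul(5, -5), Function('L')(6))), -160), -1), -1) = Pow(Pow(Pow(Add(-290784, Mul(-699, Mul(5, Add(Mul(5, -5), 1))), Mul(417, -160), Mul(Mul(5, Add(Mul(5, -5), 1)), -160)), -1), -1), -1) = Pow(Pow(Pow(Add(-290784, Mul(-699, Mul(5, Add(-25, 1))), -66720, Mul(Mul(5, Add(-25, 1)), -160)), -1), -1), -1) = Pow(Pow(Pow(Add(-290784, Mul(-699, Mul(5, -24)), -66720, Mul(Mul(5, -24), -160)), -1), -1), -1) = Pow(Pow(Pow(Add(-290784, Mul(-699, -120), -66720, Mul(-120, -160)), -1), -1), -1) = Pow(Pow(Pow(Add(-290784, 83880, -66720, 19200), -1), -1), -1) = Pow(Pow(Pow(-254424, -1), -1), -1) = Pow(Pow(Rational(-1, 254424), -1), -1) = Pow(-254424, -1) = Rational(-1, 254424)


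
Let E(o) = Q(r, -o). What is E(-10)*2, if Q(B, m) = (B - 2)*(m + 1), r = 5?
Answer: 66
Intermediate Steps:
Q(B, m) = (1 + m)*(-2 + B) (Q(B, m) = (-2 + B)*(1 + m) = (1 + m)*(-2 + B))
E(o) = 3 - 3*o (E(o) = -2 + 5 - (-2)*o + 5*(-o) = -2 + 5 + 2*o - 5*o = 3 - 3*o)
E(-10)*2 = (3 - 3*(-10))*2 = (3 + 30)*2 = 33*2 = 66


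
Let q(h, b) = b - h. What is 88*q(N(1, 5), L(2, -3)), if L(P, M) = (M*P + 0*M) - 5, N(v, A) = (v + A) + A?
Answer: -1936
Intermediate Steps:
N(v, A) = v + 2*A (N(v, A) = (A + v) + A = v + 2*A)
L(P, M) = -5 + M*P (L(P, M) = (M*P + 0) - 5 = M*P - 5 = -5 + M*P)
88*q(N(1, 5), L(2, -3)) = 88*((-5 - 3*2) - (1 + 2*5)) = 88*((-5 - 6) - (1 + 10)) = 88*(-11 - 1*11) = 88*(-11 - 11) = 88*(-22) = -1936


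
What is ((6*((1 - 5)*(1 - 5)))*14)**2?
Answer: 1806336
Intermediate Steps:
((6*((1 - 5)*(1 - 5)))*14)**2 = ((6*(-4*(-4)))*14)**2 = ((6*16)*14)**2 = (96*14)**2 = 1344**2 = 1806336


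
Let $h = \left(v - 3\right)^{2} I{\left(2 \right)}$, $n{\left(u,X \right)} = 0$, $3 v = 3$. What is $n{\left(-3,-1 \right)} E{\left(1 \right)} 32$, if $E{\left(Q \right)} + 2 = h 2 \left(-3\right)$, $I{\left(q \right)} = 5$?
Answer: $0$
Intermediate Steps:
$v = 1$ ($v = \frac{1}{3} \cdot 3 = 1$)
$h = 20$ ($h = \left(1 - 3\right)^{2} \cdot 5 = \left(-2\right)^{2} \cdot 5 = 4 \cdot 5 = 20$)
$E{\left(Q \right)} = -122$ ($E{\left(Q \right)} = -2 + 20 \cdot 2 \left(-3\right) = -2 + 40 \left(-3\right) = -2 - 120 = -122$)
$n{\left(-3,-1 \right)} E{\left(1 \right)} 32 = 0 \left(-122\right) 32 = 0 \cdot 32 = 0$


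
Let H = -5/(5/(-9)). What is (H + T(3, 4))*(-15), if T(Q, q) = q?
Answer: -195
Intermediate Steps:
H = 9 (H = -5/(5*(-1/9)) = -5/(-5/9) = -5*(-9/5) = 9)
(H + T(3, 4))*(-15) = (9 + 4)*(-15) = 13*(-15) = -195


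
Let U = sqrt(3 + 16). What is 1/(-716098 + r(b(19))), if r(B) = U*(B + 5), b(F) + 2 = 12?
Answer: -716098/512796341329 - 15*sqrt(19)/512796341329 ≈ -1.3966e-6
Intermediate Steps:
b(F) = 10 (b(F) = -2 + 12 = 10)
U = sqrt(19) ≈ 4.3589
r(B) = sqrt(19)*(5 + B) (r(B) = sqrt(19)*(B + 5) = sqrt(19)*(5 + B))
1/(-716098 + r(b(19))) = 1/(-716098 + sqrt(19)*(5 + 10)) = 1/(-716098 + sqrt(19)*15) = 1/(-716098 + 15*sqrt(19))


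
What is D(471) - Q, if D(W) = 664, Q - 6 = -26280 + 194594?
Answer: -167656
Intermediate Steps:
Q = 168320 (Q = 6 + (-26280 + 194594) = 6 + 168314 = 168320)
D(471) - Q = 664 - 1*168320 = 664 - 168320 = -167656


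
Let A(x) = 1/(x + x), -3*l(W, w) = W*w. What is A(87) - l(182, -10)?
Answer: -105559/174 ≈ -606.66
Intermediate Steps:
l(W, w) = -W*w/3
A(x) = 1/(2*x)
A(87) - l(182, -10) = (½)/87 - (-1)*182*(-10)/3 = (½)*(1/87) - 1*1820/3 = 1/174 - 1820/3 = -105559/174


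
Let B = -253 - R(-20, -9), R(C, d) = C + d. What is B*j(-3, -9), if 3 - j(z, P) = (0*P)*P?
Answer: -672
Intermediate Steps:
j(z, P) = 3 (j(z, P) = 3 - 0*P*P = 3 - 0*P = 3 - 1*0 = 3 + 0 = 3)
B = -224 (B = -253 - (-20 - 9) = -253 - 1*(-29) = -253 + 29 = -224)
B*j(-3, -9) = -224*3 = -672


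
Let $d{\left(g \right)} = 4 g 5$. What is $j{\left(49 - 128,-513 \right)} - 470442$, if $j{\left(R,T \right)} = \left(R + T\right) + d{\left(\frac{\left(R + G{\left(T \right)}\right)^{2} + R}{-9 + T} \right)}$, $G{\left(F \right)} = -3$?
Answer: $- \frac{41002108}{87} \approx -4.7129 \cdot 10^{5}$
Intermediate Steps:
$d{\left(g \right)} = 20 g$
$j{\left(R,T \right)} = R + T + \frac{20 \left(R + \left(-3 + R\right)^{2}\right)}{-9 + T}$ ($j{\left(R,T \right)} = \left(R + T\right) + 20 \frac{\left(R - 3\right)^{2} + R}{-9 + T} = \left(R + T\right) + 20 \frac{\left(-3 + R\right)^{2} + R}{-9 + T} = \left(R + T\right) + 20 \frac{R + \left(-3 + R\right)^{2}}{-9 + T} = \left(R + T\right) + \frac{20 \left(R + \left(-3 + R\right)^{2}\right)}{-9 + T} = R + T + \frac{20 \left(R + \left(-3 + R\right)^{2}\right)}{-9 + T}$)
$j{\left(49 - 128,-513 \right)} - 470442 = \frac{20 \left(49 - 128\right) + 20 \left(-3 + \left(49 - 128\right)\right)^{2} + \left(-9 - 513\right) \left(\left(49 - 128\right) - 513\right)}{-9 - 513} - 470442 = \frac{20 \left(49 - 128\right) + 20 \left(-3 + \left(49 - 128\right)\right)^{2} - 522 \left(\left(49 - 128\right) - 513\right)}{-522} - 470442 = - \frac{20 \left(-79\right) + 20 \left(-3 - 79\right)^{2} - 522 \left(-79 - 513\right)}{522} - 470442 = - \frac{-1580 + 20 \left(-82\right)^{2} - -309024}{522} - 470442 = - \frac{-1580 + 20 \cdot 6724 + 309024}{522} - 470442 = - \frac{-1580 + 134480 + 309024}{522} - 470442 = \left(- \frac{1}{522}\right) 441924 - 470442 = - \frac{73654}{87} - 470442 = - \frac{41002108}{87}$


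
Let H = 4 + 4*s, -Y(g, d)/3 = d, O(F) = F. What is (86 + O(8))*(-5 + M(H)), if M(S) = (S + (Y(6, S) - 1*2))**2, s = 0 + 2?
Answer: 63074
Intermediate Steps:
s = 2
Y(g, d) = -3*d
H = 12 (H = 4 + 4*2 = 4 + 8 = 12)
M(S) = (-2 - 2*S)**2 (M(S) = (S + (-3*S - 1*2))**2 = (S + (-3*S - 2))**2 = (S + (-2 - 3*S))**2 = (-2 - 2*S)**2)
(86 + O(8))*(-5 + M(H)) = (86 + 8)*(-5 + 4*(1 + 12)**2) = 94*(-5 + 4*13**2) = 94*(-5 + 4*169) = 94*(-5 + 676) = 94*671 = 63074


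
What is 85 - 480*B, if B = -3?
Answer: 1525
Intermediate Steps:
85 - 480*B = 85 - 480*(-3) = 85 - 24*(-60) = 85 + 1440 = 1525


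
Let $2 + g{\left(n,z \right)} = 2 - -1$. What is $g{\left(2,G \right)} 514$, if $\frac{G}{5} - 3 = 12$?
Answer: $514$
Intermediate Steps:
$G = 75$ ($G = 15 + 5 \cdot 12 = 15 + 60 = 75$)
$g{\left(n,z \right)} = 1$ ($g{\left(n,z \right)} = -2 + \left(2 - -1\right) = -2 + \left(2 + 1\right) = -2 + 3 = 1$)
$g{\left(2,G \right)} 514 = 1 \cdot 514 = 514$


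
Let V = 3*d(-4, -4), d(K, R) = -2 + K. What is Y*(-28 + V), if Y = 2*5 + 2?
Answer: -552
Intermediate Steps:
Y = 12 (Y = 10 + 2 = 12)
V = -18 (V = 3*(-2 - 4) = 3*(-6) = -18)
Y*(-28 + V) = 12*(-28 - 18) = 12*(-46) = -552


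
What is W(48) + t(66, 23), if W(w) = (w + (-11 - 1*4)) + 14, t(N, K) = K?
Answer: 70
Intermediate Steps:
W(w) = -1 + w (W(w) = (w + (-11 - 4)) + 14 = (w - 15) + 14 = (-15 + w) + 14 = -1 + w)
W(48) + t(66, 23) = (-1 + 48) + 23 = 47 + 23 = 70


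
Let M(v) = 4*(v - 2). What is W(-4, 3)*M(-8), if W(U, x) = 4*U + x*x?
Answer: 280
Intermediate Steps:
W(U, x) = x**2 + 4*U (W(U, x) = 4*U + x**2 = x**2 + 4*U)
M(v) = -8 + 4*v (M(v) = 4*(-2 + v) = -8 + 4*v)
W(-4, 3)*M(-8) = (3**2 + 4*(-4))*(-8 + 4*(-8)) = (9 - 16)*(-8 - 32) = -7*(-40) = 280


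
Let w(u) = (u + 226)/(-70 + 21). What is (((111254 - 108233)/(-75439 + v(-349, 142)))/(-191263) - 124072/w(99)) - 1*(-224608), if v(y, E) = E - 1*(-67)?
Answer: 17504896870142993/71943577450 ≈ 2.4331e+5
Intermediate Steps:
w(u) = -226/49 - u/49 (w(u) = (226 + u)/(-49) = (226 + u)*(-1/49) = -226/49 - u/49)
v(y, E) = 67 + E (v(y, E) = E + 67 = 67 + E)
(((111254 - 108233)/(-75439 + v(-349, 142)))/(-191263) - 124072/w(99)) - 1*(-224608) = (((111254 - 108233)/(-75439 + (67 + 142)))/(-191263) - 124072/(-226/49 - 1/49*99)) - 1*(-224608) = ((3021/(-75439 + 209))*(-1/191263) - 124072/(-226/49 - 99/49)) + 224608 = ((3021/(-75230))*(-1/191263) - 124072/(-325/49)) + 224608 = ((3021*(-1/75230))*(-1/191263) - 124072*(-49/325)) + 224608 = (-3021/75230*(-1/191263) + 467656/25) + 224608 = (3021/14388715490 + 467656/25) + 224608 = 1345793826253393/71943577450 + 224608 = 17504896870142993/71943577450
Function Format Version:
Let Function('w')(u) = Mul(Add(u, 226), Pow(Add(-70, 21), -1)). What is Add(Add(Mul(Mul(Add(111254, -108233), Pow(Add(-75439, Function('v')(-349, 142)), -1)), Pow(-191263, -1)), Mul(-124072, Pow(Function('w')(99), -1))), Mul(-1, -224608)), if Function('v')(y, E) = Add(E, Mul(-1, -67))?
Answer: Rational(17504896870142993, 71943577450) ≈ 2.4331e+5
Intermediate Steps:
Function('w')(u) = Add(Rational(-226, 49), Mul(Rational(-1, 49), u)) (Function('w')(u) = Mul(Add(226, u), Pow(-49, -1)) = Mul(Add(226, u), Rational(-1, 49)) = Add(Rational(-226, 49), Mul(Rational(-1, 49), u)))
Function('v')(y, E) = Add(67, E) (Function('v')(y, E) = Add(E, 67) = Add(67, E))
Add(Add(Mul(Mul(Add(111254, -108233), Pow(Add(-75439, Function('v')(-349, 142)), -1)), Pow(-191263, -1)), Mul(-124072, Pow(Function('w')(99), -1))), Mul(-1, -224608)) = Add(Add(Mul(Mul(Add(111254, -108233), Pow(Add(-75439, Add(67, 142)), -1)), Pow(-191263, -1)), Mul(-124072, Pow(Add(Rational(-226, 49), Mul(Rational(-1, 49), 99)), -1))), Mul(-1, -224608)) = Add(Add(Mul(Mul(3021, Pow(Add(-75439, 209), -1)), Rational(-1, 191263)), Mul(-124072, Pow(Add(Rational(-226, 49), Rational(-99, 49)), -1))), 224608) = Add(Add(Mul(Mul(3021, Pow(-75230, -1)), Rational(-1, 191263)), Mul(-124072, Pow(Rational(-325, 49), -1))), 224608) = Add(Add(Mul(Mul(3021, Rational(-1, 75230)), Rational(-1, 191263)), Mul(-124072, Rational(-49, 325))), 224608) = Add(Add(Mul(Rational(-3021, 75230), Rational(-1, 191263)), Rational(467656, 25)), 224608) = Add(Add(Rational(3021, 14388715490), Rational(467656, 25)), 224608) = Add(Rational(1345793826253393, 71943577450), 224608) = Rational(17504896870142993, 71943577450)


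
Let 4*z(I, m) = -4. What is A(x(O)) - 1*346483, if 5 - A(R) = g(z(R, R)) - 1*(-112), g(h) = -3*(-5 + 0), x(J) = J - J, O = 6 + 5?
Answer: -346605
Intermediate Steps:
O = 11
z(I, m) = -1 (z(I, m) = (¼)*(-4) = -1)
x(J) = 0
g(h) = 15 (g(h) = -3*(-5) = 15)
A(R) = -122 (A(R) = 5 - (15 - 1*(-112)) = 5 - (15 + 112) = 5 - 1*127 = 5 - 127 = -122)
A(x(O)) - 1*346483 = -122 - 1*346483 = -122 - 346483 = -346605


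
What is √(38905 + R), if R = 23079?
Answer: 4*√3874 ≈ 248.97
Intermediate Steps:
√(38905 + R) = √(38905 + 23079) = √61984 = 4*√3874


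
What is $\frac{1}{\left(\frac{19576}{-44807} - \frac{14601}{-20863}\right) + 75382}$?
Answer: $\frac{30155111}{2273160506851} \approx 1.3266 \cdot 10^{-5}$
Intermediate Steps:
$\frac{1}{\left(\frac{19576}{-44807} - \frac{14601}{-20863}\right) + 75382} = \frac{1}{\left(19576 \left(- \frac{1}{44807}\right) - - \frac{471}{673}\right) + 75382} = \frac{1}{\left(- \frac{19576}{44807} + \frac{471}{673}\right) + 75382} = \frac{1}{\frac{7929449}{30155111} + 75382} = \frac{1}{\frac{2273160506851}{30155111}} = \frac{30155111}{2273160506851}$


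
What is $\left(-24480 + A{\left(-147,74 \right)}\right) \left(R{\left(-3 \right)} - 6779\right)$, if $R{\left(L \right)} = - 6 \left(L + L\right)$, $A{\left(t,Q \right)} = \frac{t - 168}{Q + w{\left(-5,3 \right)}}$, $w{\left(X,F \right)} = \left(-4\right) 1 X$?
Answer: $\frac{15518576205}{94} \approx 1.6509 \cdot 10^{8}$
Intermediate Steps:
$w{\left(X,F \right)} = - 4 X$
$A{\left(t,Q \right)} = \frac{-168 + t}{20 + Q}$ ($A{\left(t,Q \right)} = \frac{t - 168}{Q - -20} = \frac{-168 + t}{Q + 20} = \frac{-168 + t}{20 + Q}$)
$R{\left(L \right)} = - 12 L$ ($R{\left(L \right)} = - 6 \cdot 2 L = - 12 L$)
$\left(-24480 + A{\left(-147,74 \right)}\right) \left(R{\left(-3 \right)} - 6779\right) = \left(-24480 + \frac{-168 - 147}{20 + 74}\right) \left(\left(-12\right) \left(-3\right) - 6779\right) = \left(-24480 + \frac{1}{94} \left(-315\right)\right) \left(36 - 6779\right) = \left(-24480 + \frac{1}{94} \left(-315\right)\right) \left(-6743\right) = \left(-24480 - \frac{315}{94}\right) \left(-6743\right) = \left(- \frac{2301435}{94}\right) \left(-6743\right) = \frac{15518576205}{94}$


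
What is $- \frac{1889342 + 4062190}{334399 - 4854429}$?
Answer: $\frac{2975766}{2260015} \approx 1.3167$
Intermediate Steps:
$- \frac{1889342 + 4062190}{334399 - 4854429} = - \frac{5951532}{-4520030} = - \frac{5951532 \left(-1\right)}{4520030} = \left(-1\right) \left(- \frac{2975766}{2260015}\right) = \frac{2975766}{2260015}$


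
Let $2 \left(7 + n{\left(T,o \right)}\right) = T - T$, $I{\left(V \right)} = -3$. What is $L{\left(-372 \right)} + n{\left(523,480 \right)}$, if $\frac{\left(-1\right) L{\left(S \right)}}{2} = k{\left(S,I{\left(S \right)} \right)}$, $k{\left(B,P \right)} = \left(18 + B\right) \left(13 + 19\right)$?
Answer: $22649$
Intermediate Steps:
$k{\left(B,P \right)} = 576 + 32 B$ ($k{\left(B,P \right)} = \left(18 + B\right) 32 = 576 + 32 B$)
$n{\left(T,o \right)} = -7$ ($n{\left(T,o \right)} = -7 + \frac{T - T}{2} = -7 + \frac{1}{2} \cdot 0 = -7 + 0 = -7$)
$L{\left(S \right)} = -1152 - 64 S$ ($L{\left(S \right)} = - 2 \left(576 + 32 S\right) = -1152 - 64 S$)
$L{\left(-372 \right)} + n{\left(523,480 \right)} = \left(-1152 - -23808\right) - 7 = \left(-1152 + 23808\right) - 7 = 22656 - 7 = 22649$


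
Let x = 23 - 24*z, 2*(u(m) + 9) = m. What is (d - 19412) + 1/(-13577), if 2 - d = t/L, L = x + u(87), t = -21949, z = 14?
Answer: -147381974193/7562389 ≈ -19489.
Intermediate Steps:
u(m) = -9 + m/2
x = -313 (x = 23 - 24*14 = 23 - 336 = -313)
L = -557/2 (L = -313 + (-9 + (1/2)*87) = -313 + (-9 + 87/2) = -313 + 69/2 = -557/2 ≈ -278.50)
d = -42784/557 (d = 2 - (-21949)/(-557/2) = 2 - (-21949)*(-2)/557 = 2 - 1*43898/557 = 2 - 43898/557 = -42784/557 ≈ -76.812)
(d - 19412) + 1/(-13577) = (-42784/557 - 19412) + 1/(-13577) = -10855268/557 - 1/13577 = -147381974193/7562389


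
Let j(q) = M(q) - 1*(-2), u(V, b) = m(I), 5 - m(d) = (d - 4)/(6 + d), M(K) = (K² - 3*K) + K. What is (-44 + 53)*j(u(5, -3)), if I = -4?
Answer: 585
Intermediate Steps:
M(K) = K² - 2*K
m(d) = 5 - (-4 + d)/(6 + d) (m(d) = 5 - (d - 4)/(6 + d) = 5 - (-4 + d)/(6 + d))
u(V, b) = 9 (u(V, b) = 2*(17 + 2*(-4))/(6 - 4) = 2*(17 - 8)/2 = 2*(½)*9 = 9)
j(q) = 2 + q*(-2 + q) (j(q) = q*(-2 + q) - 1*(-2) = q*(-2 + q) + 2 = 2 + q*(-2 + q))
(-44 + 53)*j(u(5, -3)) = (-44 + 53)*(2 + 9*(-2 + 9)) = 9*(2 + 9*7) = 9*(2 + 63) = 9*65 = 585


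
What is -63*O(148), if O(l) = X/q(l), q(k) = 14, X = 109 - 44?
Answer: -585/2 ≈ -292.50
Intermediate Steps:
X = 65
O(l) = 65/14
-63*O(148) = -63*65/14 = -585/2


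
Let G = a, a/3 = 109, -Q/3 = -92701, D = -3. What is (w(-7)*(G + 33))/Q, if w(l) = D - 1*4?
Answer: -120/13243 ≈ -0.0090614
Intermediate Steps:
Q = 278103 (Q = -3*(-92701) = 278103)
w(l) = -7 (w(l) = -3 - 1*4 = -3 - 4 = -7)
a = 327 (a = 3*109 = 327)
G = 327
(w(-7)*(G + 33))/Q = -7*(327 + 33)/278103 = -7*360*(1/278103) = -2520*1/278103 = -120/13243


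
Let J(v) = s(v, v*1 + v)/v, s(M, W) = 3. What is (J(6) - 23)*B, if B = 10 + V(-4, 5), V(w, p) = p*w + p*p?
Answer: -675/2 ≈ -337.50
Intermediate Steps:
V(w, p) = p² + p*w (V(w, p) = p*w + p² = p² + p*w)
B = 15 (B = 10 + 5*(5 - 4) = 10 + 5*1 = 10 + 5 = 15)
J(v) = 3/v
(J(6) - 23)*B = (3/6 - 23)*15 = (3*(⅙) - 23)*15 = (½ - 23)*15 = -45/2*15 = -675/2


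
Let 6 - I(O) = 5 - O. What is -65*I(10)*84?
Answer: -60060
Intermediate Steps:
I(O) = 1 + O (I(O) = 6 - (5 - O) = 6 + (-5 + O) = 1 + O)
-65*I(10)*84 = -65*(1 + 10)*84 = -65*11*84 = -715*84 = -60060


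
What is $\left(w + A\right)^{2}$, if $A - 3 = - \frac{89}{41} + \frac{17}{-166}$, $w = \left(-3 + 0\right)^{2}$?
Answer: $\frac{4382572401}{46321636} \approx 94.612$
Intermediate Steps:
$w = 9$ ($w = \left(-3\right)^{2} = 9$)
$A = \frac{4947}{6806}$ ($A = 3 + \left(- \frac{89}{41} + \frac{17}{-166}\right) = 3 + \left(\left(-89\right) \frac{1}{41} + 17 \left(- \frac{1}{166}\right)\right) = 3 - \frac{15471}{6806} = \frac{4947}{6806} \approx 0.72686$)
$\left(w + A\right)^{2} = \left(9 + \frac{4947}{6806}\right)^{2} = \left(\frac{66201}{6806}\right)^{2} = \frac{4382572401}{46321636}$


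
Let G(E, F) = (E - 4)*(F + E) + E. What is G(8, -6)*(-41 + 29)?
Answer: -192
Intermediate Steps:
G(E, F) = E + (-4 + E)*(E + F) (G(E, F) = (-4 + E)*(E + F) + E = E + (-4 + E)*(E + F))
G(8, -6)*(-41 + 29) = (8² - 4*(-6) - 3*8 + 8*(-6))*(-41 + 29) = (64 + 24 - 24 - 48)*(-12) = 16*(-12) = -192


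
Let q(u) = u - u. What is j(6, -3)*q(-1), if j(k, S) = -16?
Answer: 0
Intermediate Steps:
q(u) = 0
j(6, -3)*q(-1) = -16*0 = 0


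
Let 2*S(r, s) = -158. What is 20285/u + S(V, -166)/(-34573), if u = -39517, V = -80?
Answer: -698191462/1366221241 ≈ -0.51104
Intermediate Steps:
S(r, s) = -79 (S(r, s) = (1/2)*(-158) = -79)
20285/u + S(V, -166)/(-34573) = 20285/(-39517) - 79/(-34573) = 20285*(-1/39517) - 79*(-1/34573) = -20285/39517 + 79/34573 = -698191462/1366221241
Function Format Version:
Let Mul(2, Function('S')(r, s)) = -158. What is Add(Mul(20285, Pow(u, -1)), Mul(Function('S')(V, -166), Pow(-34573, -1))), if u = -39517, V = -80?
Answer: Rational(-698191462, 1366221241) ≈ -0.51104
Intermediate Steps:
Function('S')(r, s) = -79 (Function('S')(r, s) = Mul(Rational(1, 2), -158) = -79)
Add(Mul(20285, Pow(u, -1)), Mul(Function('S')(V, -166), Pow(-34573, -1))) = Add(Mul(20285, Pow(-39517, -1)), Mul(-79, Pow(-34573, -1))) = Add(Mul(20285, Rational(-1, 39517)), Mul(-79, Rational(-1, 34573))) = Add(Rational(-20285, 39517), Rational(79, 34573)) = Rational(-698191462, 1366221241)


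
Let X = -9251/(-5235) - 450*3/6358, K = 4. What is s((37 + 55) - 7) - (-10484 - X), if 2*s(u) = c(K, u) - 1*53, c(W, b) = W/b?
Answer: 348121323239/33284130 ≈ 10459.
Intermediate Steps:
X = 25875304/16642065 (X = -9251*(-1/5235) - 1350*1/6358 = 9251/5235 - 675/3179 = 25875304/16642065 ≈ 1.5548)
s(u) = -53/2 + 2/u (s(u) = (4/u - 1*53)/2 = (4/u - 53)/2 = (-53 + 4/u)/2 = -53/2 + 2/u)
s((37 + 55) - 7) - (-10484 - X) = (-53/2 + 2/((37 + 55) - 7)) - (-10484 - 1*25875304/16642065) = (-53/2 + 2/(92 - 7)) - (-10484 - 25875304/16642065) = (-53/2 + 2/85) - 1*(-174501284764/16642065) = (-53/2 + 2*(1/85)) + 174501284764/16642065 = (-53/2 + 2/85) + 174501284764/16642065 = -4501/170 + 174501284764/16642065 = 348121323239/33284130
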